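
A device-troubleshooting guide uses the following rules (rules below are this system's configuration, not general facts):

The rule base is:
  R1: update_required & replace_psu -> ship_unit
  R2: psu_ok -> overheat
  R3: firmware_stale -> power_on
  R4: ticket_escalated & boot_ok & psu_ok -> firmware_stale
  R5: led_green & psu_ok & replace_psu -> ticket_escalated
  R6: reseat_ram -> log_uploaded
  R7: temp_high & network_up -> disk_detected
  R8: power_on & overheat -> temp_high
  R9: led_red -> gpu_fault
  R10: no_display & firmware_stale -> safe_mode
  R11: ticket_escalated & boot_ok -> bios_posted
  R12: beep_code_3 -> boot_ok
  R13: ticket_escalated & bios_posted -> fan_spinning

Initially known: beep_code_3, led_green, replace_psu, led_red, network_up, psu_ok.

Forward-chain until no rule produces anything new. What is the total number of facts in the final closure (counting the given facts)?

16

Round 1 fires R2, R5, R9, R12, giving overheat, ticket_escalated, gpu_fault, boot_ok.
Round 2 fires R4, R11, giving firmware_stale, bios_posted.
Round 3 fires R3, R13, giving power_on, fan_spinning.
Round 4 fires R8, giving temp_high.
Round 5 fires R7, giving disk_detected.
Closure: {beep_code_3, bios_posted, boot_ok, disk_detected, fan_spinning, firmware_stale, gpu_fault, led_green, led_red, network_up, overheat, power_on, psu_ok, replace_psu, temp_high, ticket_escalated} — 16 facts.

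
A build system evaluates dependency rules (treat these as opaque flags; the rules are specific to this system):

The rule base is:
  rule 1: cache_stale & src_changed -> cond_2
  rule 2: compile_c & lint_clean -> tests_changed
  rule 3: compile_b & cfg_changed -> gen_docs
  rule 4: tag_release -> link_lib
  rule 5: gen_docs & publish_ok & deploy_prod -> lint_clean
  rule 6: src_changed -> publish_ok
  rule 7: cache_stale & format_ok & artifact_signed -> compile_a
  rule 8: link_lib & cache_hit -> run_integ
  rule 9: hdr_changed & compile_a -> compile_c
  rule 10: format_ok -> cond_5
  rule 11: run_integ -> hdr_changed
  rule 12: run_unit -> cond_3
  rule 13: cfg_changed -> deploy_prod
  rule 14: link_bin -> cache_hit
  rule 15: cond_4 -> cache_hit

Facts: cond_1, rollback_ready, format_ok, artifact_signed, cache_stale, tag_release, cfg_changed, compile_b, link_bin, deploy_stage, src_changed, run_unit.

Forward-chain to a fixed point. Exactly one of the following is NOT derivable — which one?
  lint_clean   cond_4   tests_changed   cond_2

Round 1: rule 1 [cache_stale & src_changed -> cond_2]; rule 3 [compile_b & cfg_changed -> gen_docs]; rule 4 [tag_release -> link_lib]; rule 6 [src_changed -> publish_ok]; rule 7 [cache_stale & format_ok & artifact_signed -> compile_a]; rule 10 [format_ok -> cond_5]; rule 12 [run_unit -> cond_3]; rule 13 [cfg_changed -> deploy_prod]; rule 14 [link_bin -> cache_hit]. New: cond_2, gen_docs, link_lib, publish_ok, compile_a, cond_5, cond_3, deploy_prod, cache_hit.
Round 2: rule 5 [gen_docs & publish_ok & deploy_prod -> lint_clean]; rule 8 [link_lib & cache_hit -> run_integ]. New: lint_clean, run_integ.
Round 3: rule 11 [run_integ -> hdr_changed]. New: hdr_changed.
Round 4: rule 9 [hdr_changed & compile_a -> compile_c]. New: compile_c.
Round 5: rule 2 [compile_c & lint_clean -> tests_changed]. New: tests_changed.
Derived: cond_2 (round 1), lint_clean (round 2), tests_changed (round 5). cond_4 never appears in any round.

cond_4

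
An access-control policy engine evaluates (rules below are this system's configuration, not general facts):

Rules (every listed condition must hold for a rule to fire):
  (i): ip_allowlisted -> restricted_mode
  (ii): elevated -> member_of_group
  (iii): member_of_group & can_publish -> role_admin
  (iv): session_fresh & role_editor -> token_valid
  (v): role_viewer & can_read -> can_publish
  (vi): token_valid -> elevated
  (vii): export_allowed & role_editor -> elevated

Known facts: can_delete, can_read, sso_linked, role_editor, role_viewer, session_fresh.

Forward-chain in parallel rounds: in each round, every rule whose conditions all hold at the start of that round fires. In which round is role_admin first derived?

[1] (iv) [session_fresh & role_editor -> token_valid]; (v) [role_viewer & can_read -> can_publish]. ⇒ new: token_valid, can_publish.
[2] (vi) [token_valid -> elevated]. ⇒ new: elevated.
[3] (ii) [elevated -> member_of_group]. ⇒ new: member_of_group.
[4] (iii) [member_of_group & can_publish -> role_admin]. ⇒ new: role_admin.
role_admin first appears in round 4.

4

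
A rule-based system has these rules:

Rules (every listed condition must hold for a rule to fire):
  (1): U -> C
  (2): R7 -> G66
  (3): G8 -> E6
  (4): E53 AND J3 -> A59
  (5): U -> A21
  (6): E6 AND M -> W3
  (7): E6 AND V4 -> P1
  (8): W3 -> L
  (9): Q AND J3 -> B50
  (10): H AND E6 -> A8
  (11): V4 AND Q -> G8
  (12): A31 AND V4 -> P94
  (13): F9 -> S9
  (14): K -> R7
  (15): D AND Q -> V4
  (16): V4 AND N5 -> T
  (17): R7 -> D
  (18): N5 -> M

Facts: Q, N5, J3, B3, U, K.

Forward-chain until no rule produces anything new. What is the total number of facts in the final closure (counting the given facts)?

20

Round 1 — (1), (5), (9), (14), (18), derive C, A21, B50, R7, M.
Round 2 — (2), (17), derive G66, D.
Round 3 — (15), derive V4.
Round 4 — (11), (16), derive G8, T.
Round 5 — (3), derive E6.
Round 6 — (6), (7), derive W3, P1.
Round 7 — (8), derive L.
Closure: {A21, B3, B50, C, D, E6, G66, G8, J3, K, L, M, N5, P1, Q, R7, T, U, V4, W3} — 20 facts.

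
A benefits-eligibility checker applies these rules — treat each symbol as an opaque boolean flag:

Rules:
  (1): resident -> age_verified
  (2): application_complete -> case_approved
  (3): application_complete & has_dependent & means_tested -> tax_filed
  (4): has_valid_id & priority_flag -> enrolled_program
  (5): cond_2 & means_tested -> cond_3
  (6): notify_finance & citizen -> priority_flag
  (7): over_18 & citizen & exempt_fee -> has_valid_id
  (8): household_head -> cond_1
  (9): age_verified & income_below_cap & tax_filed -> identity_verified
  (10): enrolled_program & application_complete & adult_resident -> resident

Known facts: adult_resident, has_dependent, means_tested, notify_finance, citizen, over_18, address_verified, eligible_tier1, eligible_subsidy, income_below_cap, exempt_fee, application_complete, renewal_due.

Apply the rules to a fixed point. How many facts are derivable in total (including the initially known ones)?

Round 1 — (2), (3), (6), (7), derive case_approved, tax_filed, priority_flag, has_valid_id.
Round 2 — (4), derive enrolled_program.
Round 3 — (10), derive resident.
Round 4 — (1), derive age_verified.
Round 5 — (9), derive identity_verified.
Closure: {address_verified, adult_resident, age_verified, application_complete, case_approved, citizen, eligible_subsidy, eligible_tier1, enrolled_program, exempt_fee, has_dependent, has_valid_id, identity_verified, income_below_cap, means_tested, notify_finance, over_18, priority_flag, renewal_due, resident, tax_filed} — 21 facts.

21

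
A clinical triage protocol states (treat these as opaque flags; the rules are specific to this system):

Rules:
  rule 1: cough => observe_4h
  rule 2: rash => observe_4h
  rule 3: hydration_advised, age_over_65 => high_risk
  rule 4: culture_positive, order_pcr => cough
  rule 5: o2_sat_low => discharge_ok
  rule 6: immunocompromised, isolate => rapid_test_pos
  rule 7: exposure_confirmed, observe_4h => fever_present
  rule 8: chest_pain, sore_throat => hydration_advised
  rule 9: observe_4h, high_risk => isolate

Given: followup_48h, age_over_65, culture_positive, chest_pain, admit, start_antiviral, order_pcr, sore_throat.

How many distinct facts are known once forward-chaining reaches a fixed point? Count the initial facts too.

Round 1: rule 4 [culture_positive, order_pcr => cough]; rule 8 [chest_pain, sore_throat => hydration_advised]. Adds cough, hydration_advised.
Round 2: rule 1 [cough => observe_4h]; rule 3 [hydration_advised, age_over_65 => high_risk]. Adds observe_4h, high_risk.
Round 3: rule 9 [observe_4h, high_risk => isolate]. Adds isolate.
Closure: {admit, age_over_65, chest_pain, cough, culture_positive, followup_48h, high_risk, hydration_advised, isolate, observe_4h, order_pcr, sore_throat, start_antiviral} — 13 facts.

13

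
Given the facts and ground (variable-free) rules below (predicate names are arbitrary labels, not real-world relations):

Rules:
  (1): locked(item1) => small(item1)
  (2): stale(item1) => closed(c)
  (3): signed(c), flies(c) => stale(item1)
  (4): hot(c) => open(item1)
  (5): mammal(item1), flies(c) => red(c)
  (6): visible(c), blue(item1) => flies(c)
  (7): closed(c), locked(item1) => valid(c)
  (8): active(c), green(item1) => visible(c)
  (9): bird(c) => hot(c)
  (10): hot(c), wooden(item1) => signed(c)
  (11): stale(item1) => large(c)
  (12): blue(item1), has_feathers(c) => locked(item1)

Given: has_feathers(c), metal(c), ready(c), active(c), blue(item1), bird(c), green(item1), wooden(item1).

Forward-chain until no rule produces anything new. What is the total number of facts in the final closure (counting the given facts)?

Round 1 — (8), (9), (12), derive visible(c), hot(c), locked(item1).
Round 2 — (1), (4), (6), (10), derive small(item1), open(item1), flies(c), signed(c).
Round 3 — (3), derive stale(item1).
Round 4 — (2), (11), derive closed(c), large(c).
Round 5 — (7), derive valid(c).
Closure: {active(c), bird(c), blue(item1), closed(c), flies(c), green(item1), has_feathers(c), hot(c), large(c), locked(item1), metal(c), open(item1), ready(c), signed(c), small(item1), stale(item1), valid(c), visible(c), wooden(item1)} — 19 facts.

19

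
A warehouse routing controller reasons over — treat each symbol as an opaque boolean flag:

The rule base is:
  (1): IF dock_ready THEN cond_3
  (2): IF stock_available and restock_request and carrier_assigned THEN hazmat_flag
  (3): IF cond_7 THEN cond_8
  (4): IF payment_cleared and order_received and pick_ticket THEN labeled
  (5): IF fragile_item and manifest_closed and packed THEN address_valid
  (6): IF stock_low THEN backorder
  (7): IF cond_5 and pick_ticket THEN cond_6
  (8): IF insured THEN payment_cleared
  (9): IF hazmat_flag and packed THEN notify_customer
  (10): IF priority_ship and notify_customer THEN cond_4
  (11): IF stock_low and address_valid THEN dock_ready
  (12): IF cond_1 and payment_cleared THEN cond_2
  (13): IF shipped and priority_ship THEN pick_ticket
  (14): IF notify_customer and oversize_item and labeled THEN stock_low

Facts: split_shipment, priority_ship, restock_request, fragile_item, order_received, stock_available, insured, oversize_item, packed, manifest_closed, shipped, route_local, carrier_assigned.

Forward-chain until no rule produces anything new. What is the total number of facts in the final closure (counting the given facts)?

Round 1: (2) [IF stock_available and restock_request and carrier_assigned THEN hazmat_flag]; (5) [IF fragile_item and manifest_closed and packed THEN address_valid]; (8) [IF insured THEN payment_cleared]; (13) [IF shipped and priority_ship THEN pick_ticket]. Adds hazmat_flag, address_valid, payment_cleared, pick_ticket.
Round 2: (4) [IF payment_cleared and order_received and pick_ticket THEN labeled]; (9) [IF hazmat_flag and packed THEN notify_customer]. Adds labeled, notify_customer.
Round 3: (10) [IF priority_ship and notify_customer THEN cond_4]; (14) [IF notify_customer and oversize_item and labeled THEN stock_low]. Adds cond_4, stock_low.
Round 4: (6) [IF stock_low THEN backorder]; (11) [IF stock_low and address_valid THEN dock_ready]. Adds backorder, dock_ready.
Round 5: (1) [IF dock_ready THEN cond_3]. Adds cond_3.
Closure: {address_valid, backorder, carrier_assigned, cond_3, cond_4, dock_ready, fragile_item, hazmat_flag, insured, labeled, manifest_closed, notify_customer, order_received, oversize_item, packed, payment_cleared, pick_ticket, priority_ship, restock_request, route_local, shipped, split_shipment, stock_available, stock_low} — 24 facts.

24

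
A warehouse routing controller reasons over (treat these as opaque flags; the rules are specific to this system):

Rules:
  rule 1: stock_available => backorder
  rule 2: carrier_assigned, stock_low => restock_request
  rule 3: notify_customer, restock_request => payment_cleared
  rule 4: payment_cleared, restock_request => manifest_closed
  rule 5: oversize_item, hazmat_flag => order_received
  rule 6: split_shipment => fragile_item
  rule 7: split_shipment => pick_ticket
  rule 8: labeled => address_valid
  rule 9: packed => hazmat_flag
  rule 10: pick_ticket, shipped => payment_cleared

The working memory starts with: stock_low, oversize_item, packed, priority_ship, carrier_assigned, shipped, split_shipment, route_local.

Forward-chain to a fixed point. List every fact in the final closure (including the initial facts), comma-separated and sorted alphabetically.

Round 1: rule 2 [carrier_assigned, stock_low => restock_request]; rule 6 [split_shipment => fragile_item]; rule 7 [split_shipment => pick_ticket]; rule 9 [packed => hazmat_flag]. New: restock_request, fragile_item, pick_ticket, hazmat_flag.
Round 2: rule 5 [oversize_item, hazmat_flag => order_received]; rule 10 [pick_ticket, shipped => payment_cleared]. New: order_received, payment_cleared.
Round 3: rule 4 [payment_cleared, restock_request => manifest_closed]. New: manifest_closed.

carrier_assigned, fragile_item, hazmat_flag, manifest_closed, order_received, oversize_item, packed, payment_cleared, pick_ticket, priority_ship, restock_request, route_local, shipped, split_shipment, stock_low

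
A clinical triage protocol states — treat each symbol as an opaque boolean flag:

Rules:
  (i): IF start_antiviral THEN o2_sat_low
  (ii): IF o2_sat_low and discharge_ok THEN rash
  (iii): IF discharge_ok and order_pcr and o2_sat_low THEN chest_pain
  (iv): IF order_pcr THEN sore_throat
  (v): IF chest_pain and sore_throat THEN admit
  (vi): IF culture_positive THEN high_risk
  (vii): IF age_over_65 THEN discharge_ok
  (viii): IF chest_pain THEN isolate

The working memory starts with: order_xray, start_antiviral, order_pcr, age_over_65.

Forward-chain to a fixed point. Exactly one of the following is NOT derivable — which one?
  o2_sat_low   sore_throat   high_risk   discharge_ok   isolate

Round 1: (i) [IF start_antiviral THEN o2_sat_low]; (iv) [IF order_pcr THEN sore_throat]; (vii) [IF age_over_65 THEN discharge_ok]. New: o2_sat_low, sore_throat, discharge_ok.
Round 2: (ii) [IF o2_sat_low and discharge_ok THEN rash]; (iii) [IF discharge_ok and order_pcr and o2_sat_low THEN chest_pain]. New: rash, chest_pain.
Round 3: (v) [IF chest_pain and sore_throat THEN admit]; (viii) [IF chest_pain THEN isolate]. New: admit, isolate.
Derived: isolate (round 3), o2_sat_low (round 1), discharge_ok (round 1), sore_throat (round 1). high_risk never appears in any round.

high_risk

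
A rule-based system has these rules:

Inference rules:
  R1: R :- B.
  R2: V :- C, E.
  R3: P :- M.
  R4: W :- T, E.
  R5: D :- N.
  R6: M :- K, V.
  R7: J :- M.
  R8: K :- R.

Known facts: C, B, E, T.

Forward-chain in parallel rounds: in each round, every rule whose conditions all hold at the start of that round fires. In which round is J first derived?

Round 1 fires R1, R2, R4, giving R, V, W.
Round 2 fires R8, giving K.
Round 3 fires R6, giving M.
Round 4 fires R3, R7, giving P, J.
J first appears in round 4.

4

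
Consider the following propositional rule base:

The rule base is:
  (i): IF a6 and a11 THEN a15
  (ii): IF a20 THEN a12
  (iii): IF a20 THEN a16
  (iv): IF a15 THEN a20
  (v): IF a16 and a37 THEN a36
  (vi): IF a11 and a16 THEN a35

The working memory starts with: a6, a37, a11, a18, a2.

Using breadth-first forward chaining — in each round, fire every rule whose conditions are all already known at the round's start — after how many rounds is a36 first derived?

[1] (i) [IF a6 and a11 THEN a15]. ⇒ new: a15.
[2] (iv) [IF a15 THEN a20]. ⇒ new: a20.
[3] (ii) [IF a20 THEN a12]; (iii) [IF a20 THEN a16]. ⇒ new: a12, a16.
[4] (v) [IF a16 and a37 THEN a36]; (vi) [IF a11 and a16 THEN a35]. ⇒ new: a36, a35.
a36 first appears in round 4.

4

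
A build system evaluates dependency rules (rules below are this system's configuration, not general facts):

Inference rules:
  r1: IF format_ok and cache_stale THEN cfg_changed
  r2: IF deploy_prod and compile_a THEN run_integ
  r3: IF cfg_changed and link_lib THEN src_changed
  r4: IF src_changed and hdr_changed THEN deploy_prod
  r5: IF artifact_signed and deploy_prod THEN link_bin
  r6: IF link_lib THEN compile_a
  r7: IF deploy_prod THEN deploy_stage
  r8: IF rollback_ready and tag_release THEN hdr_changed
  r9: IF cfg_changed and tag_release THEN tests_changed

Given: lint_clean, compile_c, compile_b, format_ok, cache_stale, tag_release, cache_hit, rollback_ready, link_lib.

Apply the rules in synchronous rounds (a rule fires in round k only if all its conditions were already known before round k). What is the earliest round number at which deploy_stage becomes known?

Round 1: r1 [IF format_ok and cache_stale THEN cfg_changed]; r6 [IF link_lib THEN compile_a]; r8 [IF rollback_ready and tag_release THEN hdr_changed]. Adds cfg_changed, compile_a, hdr_changed.
Round 2: r3 [IF cfg_changed and link_lib THEN src_changed]; r9 [IF cfg_changed and tag_release THEN tests_changed]. Adds src_changed, tests_changed.
Round 3: r4 [IF src_changed and hdr_changed THEN deploy_prod]. Adds deploy_prod.
Round 4: r2 [IF deploy_prod and compile_a THEN run_integ]; r7 [IF deploy_prod THEN deploy_stage]. Adds run_integ, deploy_stage.
deploy_stage first appears in round 4.

4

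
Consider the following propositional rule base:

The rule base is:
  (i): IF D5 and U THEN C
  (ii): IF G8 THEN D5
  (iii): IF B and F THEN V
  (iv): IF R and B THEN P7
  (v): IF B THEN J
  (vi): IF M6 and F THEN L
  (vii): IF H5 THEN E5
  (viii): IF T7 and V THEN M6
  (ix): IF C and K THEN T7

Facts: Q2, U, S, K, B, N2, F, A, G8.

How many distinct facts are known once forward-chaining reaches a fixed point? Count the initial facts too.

16

Round 1: (ii) [IF G8 THEN D5]; (iii) [IF B and F THEN V]; (v) [IF B THEN J]. Adds D5, V, J.
Round 2: (i) [IF D5 and U THEN C]. Adds C.
Round 3: (ix) [IF C and K THEN T7]. Adds T7.
Round 4: (viii) [IF T7 and V THEN M6]. Adds M6.
Round 5: (vi) [IF M6 and F THEN L]. Adds L.
Closure: {A, B, C, D5, F, G8, J, K, L, M6, N2, Q2, S, T7, U, V} — 16 facts.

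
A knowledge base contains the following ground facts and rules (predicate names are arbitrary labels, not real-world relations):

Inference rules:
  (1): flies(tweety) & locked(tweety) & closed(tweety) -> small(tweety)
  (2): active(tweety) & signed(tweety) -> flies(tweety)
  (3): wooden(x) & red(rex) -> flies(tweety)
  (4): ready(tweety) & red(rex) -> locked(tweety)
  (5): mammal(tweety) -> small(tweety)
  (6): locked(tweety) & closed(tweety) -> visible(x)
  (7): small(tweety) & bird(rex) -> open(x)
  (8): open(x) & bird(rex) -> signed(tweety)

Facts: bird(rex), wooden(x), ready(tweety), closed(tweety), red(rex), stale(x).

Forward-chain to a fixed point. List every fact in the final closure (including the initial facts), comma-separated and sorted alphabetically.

bird(rex), closed(tweety), flies(tweety), locked(tweety), open(x), ready(tweety), red(rex), signed(tweety), small(tweety), stale(x), visible(x), wooden(x)

[1] (3) [wooden(x) & red(rex) -> flies(tweety)]; (4) [ready(tweety) & red(rex) -> locked(tweety)]. ⇒ new: flies(tweety), locked(tweety).
[2] (1) [flies(tweety) & locked(tweety) & closed(tweety) -> small(tweety)]; (6) [locked(tweety) & closed(tweety) -> visible(x)]. ⇒ new: small(tweety), visible(x).
[3] (7) [small(tweety) & bird(rex) -> open(x)]. ⇒ new: open(x).
[4] (8) [open(x) & bird(rex) -> signed(tweety)]. ⇒ new: signed(tweety).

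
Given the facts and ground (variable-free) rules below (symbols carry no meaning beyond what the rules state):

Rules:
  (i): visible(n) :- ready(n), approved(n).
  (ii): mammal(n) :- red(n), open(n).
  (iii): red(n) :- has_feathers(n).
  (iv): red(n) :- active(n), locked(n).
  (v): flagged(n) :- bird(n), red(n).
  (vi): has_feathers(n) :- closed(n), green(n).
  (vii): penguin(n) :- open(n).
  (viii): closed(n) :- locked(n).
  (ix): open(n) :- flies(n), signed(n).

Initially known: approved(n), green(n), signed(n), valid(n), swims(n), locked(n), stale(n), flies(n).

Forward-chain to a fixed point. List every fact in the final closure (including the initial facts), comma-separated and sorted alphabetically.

Round 1: (viii) [closed(n) :- locked(n).]; (ix) [open(n) :- flies(n), signed(n).]. New: closed(n), open(n).
Round 2: (vi) [has_feathers(n) :- closed(n), green(n).]; (vii) [penguin(n) :- open(n).]. New: has_feathers(n), penguin(n).
Round 3: (iii) [red(n) :- has_feathers(n).]. New: red(n).
Round 4: (ii) [mammal(n) :- red(n), open(n).]. New: mammal(n).

approved(n), closed(n), flies(n), green(n), has_feathers(n), locked(n), mammal(n), open(n), penguin(n), red(n), signed(n), stale(n), swims(n), valid(n)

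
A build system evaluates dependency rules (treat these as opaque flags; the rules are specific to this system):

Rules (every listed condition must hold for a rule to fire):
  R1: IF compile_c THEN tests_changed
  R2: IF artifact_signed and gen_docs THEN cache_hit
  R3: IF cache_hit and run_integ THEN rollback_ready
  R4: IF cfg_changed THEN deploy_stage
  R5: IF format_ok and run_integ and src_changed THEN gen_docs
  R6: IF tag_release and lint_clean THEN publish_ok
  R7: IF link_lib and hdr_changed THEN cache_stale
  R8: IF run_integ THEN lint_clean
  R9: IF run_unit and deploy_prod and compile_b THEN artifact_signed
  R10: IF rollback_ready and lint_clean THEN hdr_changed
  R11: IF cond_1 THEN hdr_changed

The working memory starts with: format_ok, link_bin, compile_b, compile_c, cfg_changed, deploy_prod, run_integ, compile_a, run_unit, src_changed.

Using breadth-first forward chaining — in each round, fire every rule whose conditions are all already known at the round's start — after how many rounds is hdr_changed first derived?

[1] R1 [IF compile_c THEN tests_changed]; R4 [IF cfg_changed THEN deploy_stage]; R5 [IF format_ok and run_integ and src_changed THEN gen_docs]; R8 [IF run_integ THEN lint_clean]; R9 [IF run_unit and deploy_prod and compile_b THEN artifact_signed]. ⇒ new: tests_changed, deploy_stage, gen_docs, lint_clean, artifact_signed.
[2] R2 [IF artifact_signed and gen_docs THEN cache_hit]. ⇒ new: cache_hit.
[3] R3 [IF cache_hit and run_integ THEN rollback_ready]. ⇒ new: rollback_ready.
[4] R10 [IF rollback_ready and lint_clean THEN hdr_changed]. ⇒ new: hdr_changed.
hdr_changed first appears in round 4.

4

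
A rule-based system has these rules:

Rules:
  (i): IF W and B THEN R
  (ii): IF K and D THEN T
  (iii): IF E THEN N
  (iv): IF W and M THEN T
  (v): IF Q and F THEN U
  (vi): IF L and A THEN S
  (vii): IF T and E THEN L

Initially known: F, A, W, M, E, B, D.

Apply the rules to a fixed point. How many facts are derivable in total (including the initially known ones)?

12

Round 1 fires (i), (iii), (iv), giving R, N, T.
Round 2 fires (vii), giving L.
Round 3 fires (vi), giving S.
Closure: {A, B, D, E, F, L, M, N, R, S, T, W} — 12 facts.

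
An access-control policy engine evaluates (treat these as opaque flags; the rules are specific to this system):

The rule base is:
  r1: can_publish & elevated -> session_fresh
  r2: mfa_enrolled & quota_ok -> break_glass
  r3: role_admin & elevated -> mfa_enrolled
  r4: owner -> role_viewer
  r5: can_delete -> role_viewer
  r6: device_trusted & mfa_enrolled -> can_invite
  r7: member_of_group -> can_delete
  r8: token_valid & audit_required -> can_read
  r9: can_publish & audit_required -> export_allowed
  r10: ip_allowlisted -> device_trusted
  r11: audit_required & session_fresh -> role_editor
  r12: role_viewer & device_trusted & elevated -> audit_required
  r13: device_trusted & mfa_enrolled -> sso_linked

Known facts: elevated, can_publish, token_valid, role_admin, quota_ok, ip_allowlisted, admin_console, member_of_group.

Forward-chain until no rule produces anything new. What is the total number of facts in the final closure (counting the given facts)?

Round 1: r1 [can_publish & elevated -> session_fresh]; r3 [role_admin & elevated -> mfa_enrolled]; r7 [member_of_group -> can_delete]; r10 [ip_allowlisted -> device_trusted]. New: session_fresh, mfa_enrolled, can_delete, device_trusted.
Round 2: r2 [mfa_enrolled & quota_ok -> break_glass]; r5 [can_delete -> role_viewer]; r6 [device_trusted & mfa_enrolled -> can_invite]; r13 [device_trusted & mfa_enrolled -> sso_linked]. New: break_glass, role_viewer, can_invite, sso_linked.
Round 3: r12 [role_viewer & device_trusted & elevated -> audit_required]. New: audit_required.
Round 4: r8 [token_valid & audit_required -> can_read]; r9 [can_publish & audit_required -> export_allowed]; r11 [audit_required & session_fresh -> role_editor]. New: can_read, export_allowed, role_editor.
Closure: {admin_console, audit_required, break_glass, can_delete, can_invite, can_publish, can_read, device_trusted, elevated, export_allowed, ip_allowlisted, member_of_group, mfa_enrolled, quota_ok, role_admin, role_editor, role_viewer, session_fresh, sso_linked, token_valid} — 20 facts.

20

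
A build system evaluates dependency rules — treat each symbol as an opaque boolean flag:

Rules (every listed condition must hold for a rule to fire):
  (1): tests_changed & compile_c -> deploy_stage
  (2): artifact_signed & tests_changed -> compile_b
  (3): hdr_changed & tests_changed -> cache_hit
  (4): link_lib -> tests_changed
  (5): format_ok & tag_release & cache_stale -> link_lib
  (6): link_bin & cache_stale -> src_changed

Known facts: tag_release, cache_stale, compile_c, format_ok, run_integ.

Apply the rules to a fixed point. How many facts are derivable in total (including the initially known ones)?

8

[1] (5) [format_ok & tag_release & cache_stale -> link_lib]. ⇒ new: link_lib.
[2] (4) [link_lib -> tests_changed]. ⇒ new: tests_changed.
[3] (1) [tests_changed & compile_c -> deploy_stage]. ⇒ new: deploy_stage.
Closure: {cache_stale, compile_c, deploy_stage, format_ok, link_lib, run_integ, tag_release, tests_changed} — 8 facts.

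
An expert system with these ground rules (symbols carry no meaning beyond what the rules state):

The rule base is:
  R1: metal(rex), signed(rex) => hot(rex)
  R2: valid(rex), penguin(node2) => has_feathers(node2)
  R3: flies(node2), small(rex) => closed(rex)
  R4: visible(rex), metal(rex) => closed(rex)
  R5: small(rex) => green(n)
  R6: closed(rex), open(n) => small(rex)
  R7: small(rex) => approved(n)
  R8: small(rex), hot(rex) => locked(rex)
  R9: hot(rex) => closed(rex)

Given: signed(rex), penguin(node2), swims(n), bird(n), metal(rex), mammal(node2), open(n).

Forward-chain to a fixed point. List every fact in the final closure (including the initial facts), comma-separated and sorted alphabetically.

Round 1 fires R1, giving hot(rex).
Round 2 fires R9, giving closed(rex).
Round 3 fires R6, giving small(rex).
Round 4 fires R5, R7, R8, giving green(n), approved(n), locked(rex).

approved(n), bird(n), closed(rex), green(n), hot(rex), locked(rex), mammal(node2), metal(rex), open(n), penguin(node2), signed(rex), small(rex), swims(n)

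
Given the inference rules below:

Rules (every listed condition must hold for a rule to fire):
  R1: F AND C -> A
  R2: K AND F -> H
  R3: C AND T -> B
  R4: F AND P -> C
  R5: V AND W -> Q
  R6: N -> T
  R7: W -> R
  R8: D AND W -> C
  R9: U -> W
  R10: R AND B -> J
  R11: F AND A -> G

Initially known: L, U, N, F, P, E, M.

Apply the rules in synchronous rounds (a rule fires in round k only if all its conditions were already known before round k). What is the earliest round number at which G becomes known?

[1] R4 [F AND P -> C]; R6 [N -> T]; R9 [U -> W]. ⇒ new: C, T, W.
[2] R1 [F AND C -> A]; R3 [C AND T -> B]; R7 [W -> R]. ⇒ new: A, B, R.
[3] R10 [R AND B -> J]; R11 [F AND A -> G]. ⇒ new: J, G.
G first appears in round 3.

3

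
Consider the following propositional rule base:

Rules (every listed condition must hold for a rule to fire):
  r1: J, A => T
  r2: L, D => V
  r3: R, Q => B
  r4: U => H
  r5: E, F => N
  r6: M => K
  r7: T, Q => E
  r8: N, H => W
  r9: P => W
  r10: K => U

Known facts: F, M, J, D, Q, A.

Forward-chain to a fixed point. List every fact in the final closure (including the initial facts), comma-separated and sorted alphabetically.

[1] r1 [J, A => T]; r6 [M => K]. ⇒ new: T, K.
[2] r7 [T, Q => E]; r10 [K => U]. ⇒ new: E, U.
[3] r4 [U => H]; r5 [E, F => N]. ⇒ new: H, N.
[4] r8 [N, H => W]. ⇒ new: W.

A, D, E, F, H, J, K, M, N, Q, T, U, W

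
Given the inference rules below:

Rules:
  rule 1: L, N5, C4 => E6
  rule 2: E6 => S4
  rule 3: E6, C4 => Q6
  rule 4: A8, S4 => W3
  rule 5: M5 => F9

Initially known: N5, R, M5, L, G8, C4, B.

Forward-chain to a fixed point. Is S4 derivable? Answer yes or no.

[1] rule 1 [L, N5, C4 => E6]; rule 5 [M5 => F9]. ⇒ new: E6, F9.
[2] rule 2 [E6 => S4]; rule 3 [E6, C4 => Q6]. ⇒ new: S4, Q6.
S4 appears in round 2, so it is derivable.

yes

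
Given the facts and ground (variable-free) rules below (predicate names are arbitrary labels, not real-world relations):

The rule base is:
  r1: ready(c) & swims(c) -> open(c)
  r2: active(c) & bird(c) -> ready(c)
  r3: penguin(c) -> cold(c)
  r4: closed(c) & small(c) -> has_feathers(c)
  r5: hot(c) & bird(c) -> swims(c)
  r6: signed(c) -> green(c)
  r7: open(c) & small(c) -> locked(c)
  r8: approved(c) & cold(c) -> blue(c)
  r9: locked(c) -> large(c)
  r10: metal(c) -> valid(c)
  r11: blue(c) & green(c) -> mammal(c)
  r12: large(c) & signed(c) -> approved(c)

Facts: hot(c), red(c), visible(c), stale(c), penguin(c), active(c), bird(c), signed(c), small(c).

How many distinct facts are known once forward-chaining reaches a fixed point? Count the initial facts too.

[1] r2 [active(c) & bird(c) -> ready(c)]; r3 [penguin(c) -> cold(c)]; r5 [hot(c) & bird(c) -> swims(c)]; r6 [signed(c) -> green(c)]. ⇒ new: ready(c), cold(c), swims(c), green(c).
[2] r1 [ready(c) & swims(c) -> open(c)]. ⇒ new: open(c).
[3] r7 [open(c) & small(c) -> locked(c)]. ⇒ new: locked(c).
[4] r9 [locked(c) -> large(c)]. ⇒ new: large(c).
[5] r12 [large(c) & signed(c) -> approved(c)]. ⇒ new: approved(c).
[6] r8 [approved(c) & cold(c) -> blue(c)]. ⇒ new: blue(c).
[7] r11 [blue(c) & green(c) -> mammal(c)]. ⇒ new: mammal(c).
Closure: {active(c), approved(c), bird(c), blue(c), cold(c), green(c), hot(c), large(c), locked(c), mammal(c), open(c), penguin(c), ready(c), red(c), signed(c), small(c), stale(c), swims(c), visible(c)} — 19 facts.

19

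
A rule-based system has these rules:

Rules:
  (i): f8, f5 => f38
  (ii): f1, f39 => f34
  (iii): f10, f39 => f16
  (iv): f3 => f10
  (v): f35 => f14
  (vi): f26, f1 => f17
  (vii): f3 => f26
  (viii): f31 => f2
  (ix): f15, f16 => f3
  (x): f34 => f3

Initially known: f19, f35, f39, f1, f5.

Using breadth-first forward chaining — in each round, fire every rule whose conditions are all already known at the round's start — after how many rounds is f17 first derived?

Round 1 — (ii), (v), derive f34, f14.
Round 2 — (x), derive f3.
Round 3 — (iv), (vii), derive f10, f26.
Round 4 — (iii), (vi), derive f16, f17.
f17 first appears in round 4.

4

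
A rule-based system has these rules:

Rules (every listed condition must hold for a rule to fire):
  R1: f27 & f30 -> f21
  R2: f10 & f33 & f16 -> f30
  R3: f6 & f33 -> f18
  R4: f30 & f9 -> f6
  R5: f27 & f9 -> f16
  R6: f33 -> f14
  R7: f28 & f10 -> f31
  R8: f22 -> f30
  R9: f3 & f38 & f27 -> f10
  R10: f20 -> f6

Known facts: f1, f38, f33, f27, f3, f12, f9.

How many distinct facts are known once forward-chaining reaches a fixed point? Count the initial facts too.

[1] R5 [f27 & f9 -> f16]; R6 [f33 -> f14]; R9 [f3 & f38 & f27 -> f10]. ⇒ new: f16, f14, f10.
[2] R2 [f10 & f33 & f16 -> f30]. ⇒ new: f30.
[3] R1 [f27 & f30 -> f21]; R4 [f30 & f9 -> f6]. ⇒ new: f21, f6.
[4] R3 [f6 & f33 -> f18]. ⇒ new: f18.
Closure: {f1, f10, f12, f14, f16, f18, f21, f27, f3, f30, f33, f38, f6, f9} — 14 facts.

14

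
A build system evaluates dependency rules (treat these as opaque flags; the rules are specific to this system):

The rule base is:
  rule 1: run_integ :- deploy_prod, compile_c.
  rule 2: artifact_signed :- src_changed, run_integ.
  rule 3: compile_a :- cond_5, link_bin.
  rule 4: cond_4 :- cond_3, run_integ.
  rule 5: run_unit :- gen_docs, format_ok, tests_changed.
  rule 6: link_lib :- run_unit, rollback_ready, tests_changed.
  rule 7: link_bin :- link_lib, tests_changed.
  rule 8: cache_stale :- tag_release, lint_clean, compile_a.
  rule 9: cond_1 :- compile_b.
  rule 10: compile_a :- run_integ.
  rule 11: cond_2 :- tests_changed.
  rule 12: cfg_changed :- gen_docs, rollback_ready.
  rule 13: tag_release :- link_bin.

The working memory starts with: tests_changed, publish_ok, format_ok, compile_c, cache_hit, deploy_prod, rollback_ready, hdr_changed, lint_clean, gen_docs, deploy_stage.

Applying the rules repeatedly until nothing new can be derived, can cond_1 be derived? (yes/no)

no

Round 1: rule 1 [run_integ :- deploy_prod, compile_c.]; rule 5 [run_unit :- gen_docs, format_ok, tests_changed.]; rule 11 [cond_2 :- tests_changed.]; rule 12 [cfg_changed :- gen_docs, rollback_ready.]. Adds run_integ, run_unit, cond_2, cfg_changed.
Round 2: rule 6 [link_lib :- run_unit, rollback_ready, tests_changed.]; rule 10 [compile_a :- run_integ.]. Adds link_lib, compile_a.
Round 3: rule 7 [link_bin :- link_lib, tests_changed.]. Adds link_bin.
Round 4: rule 13 [tag_release :- link_bin.]. Adds tag_release.
Round 5: rule 8 [cache_stale :- tag_release, lint_clean, compile_a.]. Adds cache_stale.
Fixed point reached. cond_1 is concluded only by rule 9; rule 9 needs compile_b (never derived).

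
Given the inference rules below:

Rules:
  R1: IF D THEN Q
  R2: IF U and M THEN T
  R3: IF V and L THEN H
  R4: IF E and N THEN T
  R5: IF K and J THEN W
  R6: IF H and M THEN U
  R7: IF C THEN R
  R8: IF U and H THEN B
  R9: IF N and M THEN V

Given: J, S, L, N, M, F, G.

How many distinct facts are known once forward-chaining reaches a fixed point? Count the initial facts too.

12

Round 1: R9 [IF N and M THEN V]. Adds V.
Round 2: R3 [IF V and L THEN H]. Adds H.
Round 3: R6 [IF H and M THEN U]. Adds U.
Round 4: R2 [IF U and M THEN T]; R8 [IF U and H THEN B]. Adds T, B.
Closure: {B, F, G, H, J, L, M, N, S, T, U, V} — 12 facts.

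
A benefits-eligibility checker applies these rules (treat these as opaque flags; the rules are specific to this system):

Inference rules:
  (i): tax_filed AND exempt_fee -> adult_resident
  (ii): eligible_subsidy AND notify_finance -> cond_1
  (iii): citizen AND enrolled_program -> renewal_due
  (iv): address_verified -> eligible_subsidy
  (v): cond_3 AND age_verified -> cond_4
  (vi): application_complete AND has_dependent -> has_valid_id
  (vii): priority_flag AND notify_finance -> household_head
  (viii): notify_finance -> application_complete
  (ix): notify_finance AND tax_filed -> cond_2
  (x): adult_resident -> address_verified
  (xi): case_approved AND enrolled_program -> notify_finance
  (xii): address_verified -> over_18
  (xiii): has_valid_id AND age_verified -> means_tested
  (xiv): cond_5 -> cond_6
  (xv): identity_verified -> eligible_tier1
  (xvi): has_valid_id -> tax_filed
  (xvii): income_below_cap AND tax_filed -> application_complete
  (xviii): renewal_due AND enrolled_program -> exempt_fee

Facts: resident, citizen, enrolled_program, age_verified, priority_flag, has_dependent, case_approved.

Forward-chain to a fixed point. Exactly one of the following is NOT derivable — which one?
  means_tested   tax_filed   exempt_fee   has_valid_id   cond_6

cond_6

Round 1: (iii) [citizen AND enrolled_program -> renewal_due]; (xi) [case_approved AND enrolled_program -> notify_finance]. Adds renewal_due, notify_finance.
Round 2: (vii) [priority_flag AND notify_finance -> household_head]; (viii) [notify_finance -> application_complete]; (xviii) [renewal_due AND enrolled_program -> exempt_fee]. Adds household_head, application_complete, exempt_fee.
Round 3: (vi) [application_complete AND has_dependent -> has_valid_id]. Adds has_valid_id.
Round 4: (xiii) [has_valid_id AND age_verified -> means_tested]; (xvi) [has_valid_id -> tax_filed]. Adds means_tested, tax_filed.
Round 5: (i) [tax_filed AND exempt_fee -> adult_resident]; (ix) [notify_finance AND tax_filed -> cond_2]. Adds adult_resident, cond_2.
Round 6: (x) [adult_resident -> address_verified]. Adds address_verified.
Round 7: (iv) [address_verified -> eligible_subsidy]; (xii) [address_verified -> over_18]. Adds eligible_subsidy, over_18.
Round 8: (ii) [eligible_subsidy AND notify_finance -> cond_1]. Adds cond_1.
Derived: exempt_fee (round 2), has_valid_id (round 3), tax_filed (round 4), means_tested (round 4). cond_6 never appears in any round.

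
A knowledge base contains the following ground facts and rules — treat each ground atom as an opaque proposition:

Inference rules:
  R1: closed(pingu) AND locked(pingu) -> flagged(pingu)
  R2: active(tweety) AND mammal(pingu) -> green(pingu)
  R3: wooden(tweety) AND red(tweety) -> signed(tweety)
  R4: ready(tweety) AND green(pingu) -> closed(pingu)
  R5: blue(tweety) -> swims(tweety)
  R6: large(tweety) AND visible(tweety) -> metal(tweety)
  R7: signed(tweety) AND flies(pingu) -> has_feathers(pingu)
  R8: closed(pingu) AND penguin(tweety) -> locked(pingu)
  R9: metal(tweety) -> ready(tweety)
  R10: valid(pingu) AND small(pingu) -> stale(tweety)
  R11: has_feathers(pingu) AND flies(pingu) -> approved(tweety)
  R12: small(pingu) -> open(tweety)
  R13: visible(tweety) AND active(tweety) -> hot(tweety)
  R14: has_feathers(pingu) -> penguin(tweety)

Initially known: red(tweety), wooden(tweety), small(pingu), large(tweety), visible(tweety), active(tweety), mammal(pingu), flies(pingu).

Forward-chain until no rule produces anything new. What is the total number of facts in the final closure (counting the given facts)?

20

Round 1 fires R2, R3, R6, R12, R13, giving green(pingu), signed(tweety), metal(tweety), open(tweety), hot(tweety).
Round 2 fires R7, R9, giving has_feathers(pingu), ready(tweety).
Round 3 fires R4, R11, R14, giving closed(pingu), approved(tweety), penguin(tweety).
Round 4 fires R8, giving locked(pingu).
Round 5 fires R1, giving flagged(pingu).
Closure: {active(tweety), approved(tweety), closed(pingu), flagged(pingu), flies(pingu), green(pingu), has_feathers(pingu), hot(tweety), large(tweety), locked(pingu), mammal(pingu), metal(tweety), open(tweety), penguin(tweety), ready(tweety), red(tweety), signed(tweety), small(pingu), visible(tweety), wooden(tweety)} — 20 facts.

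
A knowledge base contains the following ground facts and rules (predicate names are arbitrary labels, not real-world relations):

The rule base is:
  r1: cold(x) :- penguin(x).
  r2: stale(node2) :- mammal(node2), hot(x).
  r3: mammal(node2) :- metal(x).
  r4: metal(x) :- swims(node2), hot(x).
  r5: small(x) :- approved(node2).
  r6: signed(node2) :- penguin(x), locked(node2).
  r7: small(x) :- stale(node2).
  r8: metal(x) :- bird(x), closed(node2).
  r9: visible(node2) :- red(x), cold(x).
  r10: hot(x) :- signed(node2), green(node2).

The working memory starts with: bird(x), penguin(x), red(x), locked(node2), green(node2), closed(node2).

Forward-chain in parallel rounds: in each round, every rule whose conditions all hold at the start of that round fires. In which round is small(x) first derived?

Round 1 fires r1, r6, r8, giving cold(x), signed(node2), metal(x).
Round 2 fires r3, r9, r10, giving mammal(node2), visible(node2), hot(x).
Round 3 fires r2, giving stale(node2).
Round 4 fires r7, giving small(x).
small(x) first appears in round 4.

4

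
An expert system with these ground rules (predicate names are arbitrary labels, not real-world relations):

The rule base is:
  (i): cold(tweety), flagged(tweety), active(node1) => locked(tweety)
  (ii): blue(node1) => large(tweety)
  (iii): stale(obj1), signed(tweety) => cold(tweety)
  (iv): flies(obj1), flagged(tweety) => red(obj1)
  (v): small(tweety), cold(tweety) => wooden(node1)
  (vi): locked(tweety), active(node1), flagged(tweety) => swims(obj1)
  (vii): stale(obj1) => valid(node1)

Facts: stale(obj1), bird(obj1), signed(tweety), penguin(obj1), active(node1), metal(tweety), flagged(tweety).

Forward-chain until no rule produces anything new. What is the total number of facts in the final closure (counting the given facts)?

[1] (iii) [stale(obj1), signed(tweety) => cold(tweety)]; (vii) [stale(obj1) => valid(node1)]. ⇒ new: cold(tweety), valid(node1).
[2] (i) [cold(tweety), flagged(tweety), active(node1) => locked(tweety)]. ⇒ new: locked(tweety).
[3] (vi) [locked(tweety), active(node1), flagged(tweety) => swims(obj1)]. ⇒ new: swims(obj1).
Closure: {active(node1), bird(obj1), cold(tweety), flagged(tweety), locked(tweety), metal(tweety), penguin(obj1), signed(tweety), stale(obj1), swims(obj1), valid(node1)} — 11 facts.

11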